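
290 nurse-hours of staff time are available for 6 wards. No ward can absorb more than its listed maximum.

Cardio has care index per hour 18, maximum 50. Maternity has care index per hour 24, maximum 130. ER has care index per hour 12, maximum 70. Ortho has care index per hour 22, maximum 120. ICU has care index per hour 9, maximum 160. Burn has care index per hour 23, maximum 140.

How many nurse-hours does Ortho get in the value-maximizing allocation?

20

Highest care index per hour first: Maternity 24 > Burn 23 > Ortho 22 > Cardio 18 > ER 12 > ICU 9.
Maternity: +130 to 130 (cap) — 160 left.
Burn takes 140 to reach its cap of 140 — 20 left.
Only 20 left; Ortho takes them to reach 20.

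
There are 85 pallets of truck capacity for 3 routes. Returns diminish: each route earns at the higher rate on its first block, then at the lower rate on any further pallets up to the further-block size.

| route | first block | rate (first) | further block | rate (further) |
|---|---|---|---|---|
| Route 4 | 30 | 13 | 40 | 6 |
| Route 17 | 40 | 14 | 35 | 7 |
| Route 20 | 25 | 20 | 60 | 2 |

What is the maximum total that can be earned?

Order all 6 blocks by rate: Route 20/first 20 > Route 17/first 14 > Route 4/first 13 > Route 17/second 7 > Route 4/second 6 > Route 20/second 2.
Fill Route 20 first block (25 at 20) ; 60 left.
Route 17 first at 14: fill all 40 ; 20 left.
20 remain; put them into Route 4 first at 13.
Total = 20×25 + 14×40 + 13×20 = 1320.

1320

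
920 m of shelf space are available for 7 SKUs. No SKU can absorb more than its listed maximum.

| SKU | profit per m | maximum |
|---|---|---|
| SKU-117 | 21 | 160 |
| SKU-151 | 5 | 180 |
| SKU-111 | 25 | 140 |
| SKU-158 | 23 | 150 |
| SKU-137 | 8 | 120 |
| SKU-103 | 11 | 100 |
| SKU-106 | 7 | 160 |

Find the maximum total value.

13940

Rank by profit per m: SKU-111 25 > SKU-158 23 > SKU-117 21 > SKU-103 11 > SKU-137 8 > SKU-106 7 > SKU-151 5.
SKU-111: +140 to 140 (cap) → 780 left.
SKU-158 takes 150 to reach its cap of 150 → 630 left.
Give SKU-117 160 to hit its cap of 160 → 470 left.
Give SKU-103 100 to hit its cap of 100 → 370 left.
Give SKU-137 120 to hit its cap of 120 → 250 left.
Give SKU-106 160 to hit its cap of 160 → 90 left.
SKU-151: +90 (room for 180) → 90. Pool exhausted.
Total = 21×160 + 5×90 + 25×140 + 23×150 + 8×120 + 11×100 + 7×160 = 13940.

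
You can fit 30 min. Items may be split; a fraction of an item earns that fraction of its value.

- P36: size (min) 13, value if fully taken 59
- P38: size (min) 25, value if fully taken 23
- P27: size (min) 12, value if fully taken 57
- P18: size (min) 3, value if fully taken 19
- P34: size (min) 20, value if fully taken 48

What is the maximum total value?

139.8

Rank by value-to-size ratio: P18 19/3≈6.33, P27 57/12≈4.75, P36 59/13≈4.54, P34 48/20≈2.4, P38 23/25≈0.92.
All 3 min of P18 fit (value 19) → 27 remain.
P27: take in full, 12 min for value 57 → 15 left.
P36: take in full, 13 min for value 59 → 2 left.
Only 2 min remain; take 2/20 of P34 for value 48×2/20 = 4.8.
Total value = 139.8.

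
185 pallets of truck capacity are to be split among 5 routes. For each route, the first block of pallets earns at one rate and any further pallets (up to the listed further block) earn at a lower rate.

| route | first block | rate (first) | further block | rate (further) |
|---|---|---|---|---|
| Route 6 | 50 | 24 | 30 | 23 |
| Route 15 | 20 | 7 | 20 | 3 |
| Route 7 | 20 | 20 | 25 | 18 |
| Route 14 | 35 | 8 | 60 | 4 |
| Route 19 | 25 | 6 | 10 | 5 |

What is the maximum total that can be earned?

Treat each block as its own option and order by rate: Route 6/first 24 > Route 6/second 23 > Route 7/first 20 > Route 7/second 18 > Route 14/first 8 > Route 15/first 7 > Route 19/first 6 > Route 19/second 5 > Route 14/second 4 > Route 15/second 3.
Route 6 first at 24: fill all 50 ; 135 left.
Route 6 second at 23: fill all 30 ; 105 left.
Route 7/first (20): +20 ; 85 left.
Fill Route 7 second block (25 at 18) ; 60 left.
Fill Route 14 first block (35 at 8) ; 25 left.
Fill Route 15 first block (20 at 7) ; 5 left.
Route 19/first: +5 of 25 at 6; pool empty.
Total = 24×50 + 23×30 + 20×20 + 18×25 + 8×35 + 7×20 + 6×5 = 3190.

3190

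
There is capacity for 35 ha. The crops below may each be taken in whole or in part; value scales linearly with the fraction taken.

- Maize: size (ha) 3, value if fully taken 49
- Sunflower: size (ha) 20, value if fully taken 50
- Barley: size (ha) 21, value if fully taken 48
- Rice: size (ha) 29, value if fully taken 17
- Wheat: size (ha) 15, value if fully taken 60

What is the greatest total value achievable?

151.5

Rank by value-to-size ratio: Maize 49/3≈16.3, Wheat 60/15≈4, Sunflower 50/20≈2.5, Barley 48/21≈2.29, Rice 17/29≈0.586.
All 3 ha of Maize fit (value 49) ; 32 remain.
All 15 ha of Wheat fit (value 60) ; 17 remain.
Fill the last 17 ha with part of Sunflower: 17/20 of it earns 42.5.
Total value = 151.5.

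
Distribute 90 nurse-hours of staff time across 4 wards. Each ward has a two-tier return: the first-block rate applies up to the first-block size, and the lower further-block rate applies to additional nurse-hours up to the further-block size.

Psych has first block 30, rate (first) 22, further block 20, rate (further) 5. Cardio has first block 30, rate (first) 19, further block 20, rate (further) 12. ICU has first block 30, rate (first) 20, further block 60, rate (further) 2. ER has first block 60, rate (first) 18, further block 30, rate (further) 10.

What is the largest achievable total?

Treat each block as its own option and order by rate: Psych/T1 22 > ICU/T1 20 > Cardio/T1 19 > ER/T1 18 > Cardio/T2 12 > ER/T2 10 > Psych/T2 5 > ICU/T2 2.
Psych T1 at 22: fill all 30 ; 60 left.
Fill ICU T1 block (30 at 20) ; 30 left.
Cardio/T1 (19): +30 ; 0 left.
Total = 22×30 + 20×30 + 19×30 = 1830.

1830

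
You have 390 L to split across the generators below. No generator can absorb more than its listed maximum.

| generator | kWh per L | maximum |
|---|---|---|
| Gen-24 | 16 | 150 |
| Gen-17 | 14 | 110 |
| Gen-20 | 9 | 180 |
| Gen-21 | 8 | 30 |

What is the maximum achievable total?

5110

Highest kWh per L first: Gen-24 16 > Gen-17 14 > Gen-20 9 > Gen-21 8.
Gen-24 takes 150 to reach its cap of 150 ; 240 left.
Give Gen-17 110 to hit its cap of 110 ; 130 left.
Gen-20: +130 (room for 180) → 130. Pool exhausted.
Total = 16×150 + 14×110 + 9×130 = 5110.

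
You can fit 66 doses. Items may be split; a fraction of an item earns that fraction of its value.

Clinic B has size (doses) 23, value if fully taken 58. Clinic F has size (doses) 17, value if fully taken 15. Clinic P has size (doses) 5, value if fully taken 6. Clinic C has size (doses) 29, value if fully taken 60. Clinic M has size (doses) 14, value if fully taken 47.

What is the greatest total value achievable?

165

Best value per unit of size first: Clinic M 47/14≈3.36, Clinic B 58/23≈2.52, Clinic C 60/29≈2.07, Clinic P 6/5≈1.2, Clinic F 15/17≈0.882.
Clinic M: take in full, 14 doses for value 47 ; 52 left.
All 23 doses of Clinic B fit (value 58) ; 29 remain.
Clinic C: take in full, 29 doses for value 60 ; 0 left.
Total value = 165.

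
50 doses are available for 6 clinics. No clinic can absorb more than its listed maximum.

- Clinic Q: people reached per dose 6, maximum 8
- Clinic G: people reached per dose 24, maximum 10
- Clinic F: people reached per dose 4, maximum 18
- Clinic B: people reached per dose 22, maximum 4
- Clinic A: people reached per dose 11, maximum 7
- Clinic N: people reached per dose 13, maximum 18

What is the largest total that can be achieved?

Rank by people reached per dose: Clinic G 24 > Clinic B 22 > Clinic N 13 > Clinic A 11 > Clinic Q 6 > Clinic F 4.
Clinic G: +10 to 10 (cap) → 40 left.
Clinic B: +4 to 4 (cap) → 36 left.
Clinic N: +18 to 18 (cap) → 18 left.
Clinic A: +7 to 7 (cap) → 11 left.
Give Clinic Q 8 to hit its cap of 8 → 3 left.
Only 3 left; Clinic F takes them to reach 3.
Total = 6×8 + 24×10 + 4×3 + 22×4 + 11×7 + 13×18 = 699.

699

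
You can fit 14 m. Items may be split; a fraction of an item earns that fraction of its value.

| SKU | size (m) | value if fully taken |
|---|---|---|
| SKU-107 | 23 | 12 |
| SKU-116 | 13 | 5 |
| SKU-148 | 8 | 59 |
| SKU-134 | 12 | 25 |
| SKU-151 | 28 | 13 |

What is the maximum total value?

71.5

Best value per unit of size first: SKU-148 59/8≈7.38, SKU-134 25/12≈2.08, SKU-107 12/23≈0.522, SKU-151 13/28≈0.464, SKU-116 5/13≈0.385.
All 8 m of SKU-148 fit (value 59) → 6 remain.
6 m left: a 6/12 share of SKU-134 gives 25×6/12 = 12.5.
Total value = 71.5.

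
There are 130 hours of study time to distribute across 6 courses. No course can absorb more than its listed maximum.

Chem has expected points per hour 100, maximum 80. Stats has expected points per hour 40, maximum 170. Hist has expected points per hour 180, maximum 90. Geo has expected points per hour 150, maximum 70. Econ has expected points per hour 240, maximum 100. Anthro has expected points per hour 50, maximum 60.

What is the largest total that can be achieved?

Rank by expected points per hour: Econ 240 > Hist 180 > Geo 150 > Chem 100 > Anthro 50 > Stats 40.
Econ takes 100 to reach its cap of 100 → 30 left.
Hist: +30 (room for 90) → 30. Pool exhausted.
Total = 180×30 + 240×100 = 29400.

29400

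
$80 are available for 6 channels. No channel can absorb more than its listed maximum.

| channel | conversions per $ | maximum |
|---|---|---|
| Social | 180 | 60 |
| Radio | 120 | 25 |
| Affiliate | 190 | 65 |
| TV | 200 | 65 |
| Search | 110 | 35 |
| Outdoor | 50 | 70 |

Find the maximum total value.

15850

Highest conversions per $ first: TV 200 > Affiliate 190 > Social 180 > Radio 120 > Search 110 > Outdoor 50.
TV: +65 to 65 (cap) ; 15 left.
Affiliate: +15 (room for 65) → 15. Pool exhausted.
Total = 190×15 + 200×65 = 15850.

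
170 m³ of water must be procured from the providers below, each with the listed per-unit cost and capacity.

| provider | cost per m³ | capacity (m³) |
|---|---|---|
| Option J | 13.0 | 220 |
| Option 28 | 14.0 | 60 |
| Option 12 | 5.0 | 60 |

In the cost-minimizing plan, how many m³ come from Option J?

110

Cheapest first:
Take 60 from Option 12 at 5.0 — need 110 more.
Option J (13.0): take the remaining 110 — done.
Option 28: unused.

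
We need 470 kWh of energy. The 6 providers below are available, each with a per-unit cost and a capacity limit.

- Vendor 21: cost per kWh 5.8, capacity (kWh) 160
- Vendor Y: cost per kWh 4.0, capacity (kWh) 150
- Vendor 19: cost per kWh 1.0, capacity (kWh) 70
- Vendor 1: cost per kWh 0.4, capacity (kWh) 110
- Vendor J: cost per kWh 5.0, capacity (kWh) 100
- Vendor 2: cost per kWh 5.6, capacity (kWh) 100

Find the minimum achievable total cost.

Fill from the cheapest provider first.
Vendor 1 at 0.4: take all 110 kWh — 360 still needed.
Vendor 19 (1.0): use full 70 — 290 kWh to go.
Take 150 from Vendor Y at 4.0 — need 140 more.
Vendor J (5.0): use full 100 — 40 kWh to go.
Vendor 2 at 5.6: take 40 of its 100 — requirement met.
Vendor 21: unused.
Cost = 110×0.4 + 70×1.0 + 150×4.0 + 100×5.0 + 40×5.6 = 1438.

1438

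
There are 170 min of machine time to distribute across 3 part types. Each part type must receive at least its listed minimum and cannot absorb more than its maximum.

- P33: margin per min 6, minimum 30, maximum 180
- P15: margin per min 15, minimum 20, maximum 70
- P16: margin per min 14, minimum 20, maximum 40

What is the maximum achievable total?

Meeting every minimum uses 30+20+20 = 70 min, leaving 100.
Rank by margin per min: P15 15 > P16 14 > P33 6.
P15: +50 to 70 (cap) — 50 left.
Give P16 20 more to hit its cap of 40 — 30 left.
P33 has room for 150 more but only 30 remain, so it gets 60.
Total = 6×60 + 15×70 + 14×40 = 1970.

1970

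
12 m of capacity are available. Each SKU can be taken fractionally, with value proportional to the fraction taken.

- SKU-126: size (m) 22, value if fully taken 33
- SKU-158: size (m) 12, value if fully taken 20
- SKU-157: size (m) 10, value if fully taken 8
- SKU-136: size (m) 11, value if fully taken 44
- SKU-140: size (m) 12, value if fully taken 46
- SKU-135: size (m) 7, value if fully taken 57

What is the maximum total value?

77

Rank by value-to-size ratio: SKU-135 57/7≈8.14, SKU-136 44/11≈4, SKU-140 46/12≈3.83, SKU-158 20/12≈1.67, SKU-126 33/22≈1.5, SKU-157 8/10≈0.8.
SKU-135: take in full, 7 m for value 57 → 5 left.
5 m left: a 5/11 share of SKU-136 gives 44×5/11 = 20.
Total value = 77.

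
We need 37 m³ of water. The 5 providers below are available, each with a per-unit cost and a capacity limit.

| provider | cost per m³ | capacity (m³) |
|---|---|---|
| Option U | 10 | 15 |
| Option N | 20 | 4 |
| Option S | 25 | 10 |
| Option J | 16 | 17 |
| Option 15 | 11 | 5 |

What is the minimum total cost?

Cheapest first:
Take 15 from Option U at 10 → need 22 more.
Option 15 at 11: take all 5 m³ → 17 still needed.
Option J at 16: take all 17 m³ → 0 still needed.
Option N, Option S: unused.
Cost = 15×10 + 5×11 + 17×16 = 477.

477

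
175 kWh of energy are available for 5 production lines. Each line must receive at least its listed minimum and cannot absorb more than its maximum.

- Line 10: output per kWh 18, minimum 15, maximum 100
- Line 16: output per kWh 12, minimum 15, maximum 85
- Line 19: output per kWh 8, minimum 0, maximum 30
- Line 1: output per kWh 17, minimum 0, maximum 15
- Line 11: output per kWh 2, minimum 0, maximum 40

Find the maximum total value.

Meeting every minimum uses 15+15+0+0+0 = 30 kWh, leaving 145.
Rank by output per kWh: Line 10 18 > Line 1 17 > Line 16 12 > Line 19 8 > Line 11 2.
Line 10: +85 to 100 (cap) — 60 left.
Give Line 1 15 more to hit its cap of 15 — 45 left.
Line 16: +45 (room for 70) → 60. Pool exhausted.
Total = 18×100 + 12×60 + 17×15 = 2775.

2775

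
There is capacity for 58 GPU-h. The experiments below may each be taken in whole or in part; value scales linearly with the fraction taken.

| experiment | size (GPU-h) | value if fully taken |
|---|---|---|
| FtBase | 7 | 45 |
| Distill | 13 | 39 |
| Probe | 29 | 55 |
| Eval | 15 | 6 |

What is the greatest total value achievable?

Sort by value density: FtBase 45/7≈6.43, Distill 39/13≈3, Probe 55/29≈1.9, Eval 6/15≈0.4.
All 7 GPU-h of FtBase fit (value 45) ; 51 remain.
All 13 GPU-h of Distill fit (value 39) ; 38 remain.
Probe: take in full, 29 GPU-h for value 55 ; 9 left.
Fill the last 9 GPU-h with part of Eval: 9/15 of it earns 3.6.
Total value = 142.6.

142.6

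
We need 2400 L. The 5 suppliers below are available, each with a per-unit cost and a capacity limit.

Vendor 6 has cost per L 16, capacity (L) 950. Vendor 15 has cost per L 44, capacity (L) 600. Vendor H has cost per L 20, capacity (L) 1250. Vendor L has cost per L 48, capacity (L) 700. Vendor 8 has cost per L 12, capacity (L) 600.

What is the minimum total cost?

39400

Fill from the cheapest supplier first.
Vendor 8 at 12: take all 600 L → 1800 still needed.
Take 950 from Vendor 6 at 16 → need 850 more.
Vendor H (20): take the remaining 850 → done.
Vendor 15, Vendor L: unused.
Cost = 600×12 + 950×16 + 850×20 = 39400.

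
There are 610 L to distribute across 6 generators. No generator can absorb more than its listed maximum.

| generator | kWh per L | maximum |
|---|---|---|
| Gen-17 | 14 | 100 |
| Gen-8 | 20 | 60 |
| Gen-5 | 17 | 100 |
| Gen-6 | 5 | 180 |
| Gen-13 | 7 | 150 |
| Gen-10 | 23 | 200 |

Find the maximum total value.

9950

Rank by kWh per L: Gen-10 23 > Gen-8 20 > Gen-5 17 > Gen-17 14 > Gen-13 7 > Gen-6 5.
Gen-10: +200 to 200 (cap) → 410 left.
Give Gen-8 60 to hit its cap of 60 → 350 left.
Gen-5: +100 to 100 (cap) → 250 left.
Give Gen-17 100 to hit its cap of 100 → 150 left.
Gen-13 takes 150 to reach its cap of 150 → 0 left.
Total = 14×100 + 20×60 + 17×100 + 7×150 + 23×200 = 9950.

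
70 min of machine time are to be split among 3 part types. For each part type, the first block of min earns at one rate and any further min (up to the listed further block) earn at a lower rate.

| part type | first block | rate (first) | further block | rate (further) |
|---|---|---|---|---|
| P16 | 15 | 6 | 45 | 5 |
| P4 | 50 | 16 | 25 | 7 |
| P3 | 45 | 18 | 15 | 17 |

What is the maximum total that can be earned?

1225

Rank every tier by rate: P3/T1 18 > P3/T2 17 > P4/T1 16 > P4/T2 7 > P16/T1 6 > P16/T2 5.
Fill P3 T1 block (45 at 18) — 25 left.
P3 T2 at 17: fill all 15 — 10 left.
10 remain; put them into P4 T1 at 16.
Total = 18×45 + 17×15 + 16×10 = 1225.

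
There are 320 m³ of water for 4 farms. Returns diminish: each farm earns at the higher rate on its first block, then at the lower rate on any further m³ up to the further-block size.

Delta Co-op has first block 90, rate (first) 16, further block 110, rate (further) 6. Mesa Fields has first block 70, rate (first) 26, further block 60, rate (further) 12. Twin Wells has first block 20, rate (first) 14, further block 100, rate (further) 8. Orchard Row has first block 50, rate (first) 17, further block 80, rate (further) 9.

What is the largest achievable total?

5380

Rank every tier by rate: Mesa Fields/first 26 > Orchard Row/first 17 > Delta Co-op/first 16 > Twin Wells/first 14 > Mesa Fields/second 12 > Orchard Row/second 9 > Twin Wells/second 8 > Delta Co-op/second 6.
Mesa Fields first at 26: fill all 70 ; 250 left.
Orchard Row first at 17: fill all 50 ; 200 left.
Delta Co-op first at 16: fill all 90 ; 110 left.
Twin Wells/first (14): +20 ; 90 left.
Mesa Fields/second (12): +60 ; 30 left.
Orchard Row second at 9: only 30 left, fill 30.
Total = 26×70 + 17×50 + 16×90 + 14×20 + 12×60 + 9×30 = 5380.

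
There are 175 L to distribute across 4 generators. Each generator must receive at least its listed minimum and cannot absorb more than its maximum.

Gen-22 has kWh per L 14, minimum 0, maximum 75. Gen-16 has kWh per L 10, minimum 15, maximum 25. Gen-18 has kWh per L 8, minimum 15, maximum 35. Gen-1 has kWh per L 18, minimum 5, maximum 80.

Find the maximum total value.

Meeting every minimum uses 0+15+15+5 = 35 L, leaving 140.
Rank by kWh per L: Gen-1 18 > Gen-22 14 > Gen-16 10 > Gen-18 8.
Give Gen-1 75 more to hit its cap of 80 ; 65 left.
Gen-22 has room for 75 more but only 65 remain, so it gets 65.
Total = 14×65 + 10×15 + 8×15 + 18×80 = 2620.

2620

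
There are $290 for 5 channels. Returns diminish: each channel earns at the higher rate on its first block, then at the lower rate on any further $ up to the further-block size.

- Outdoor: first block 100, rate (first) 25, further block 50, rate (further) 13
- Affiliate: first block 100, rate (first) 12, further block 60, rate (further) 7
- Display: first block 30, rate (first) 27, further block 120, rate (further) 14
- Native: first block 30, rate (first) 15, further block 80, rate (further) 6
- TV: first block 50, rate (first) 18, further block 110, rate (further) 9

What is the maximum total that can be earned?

5780

Order all 10 blocks by rate: Display/first 27 > Outdoor/first 25 > TV/first 18 > Native/first 15 > Display/second 14 > Outdoor/second 13 > Affiliate/first 12 > TV/second 9 > Affiliate/second 7 > Native/second 6.
Display/first (27): +30 — 260 left.
Fill Outdoor first block (100 at 25) — 160 left.
TV first at 18: fill all 50 — 110 left.
Native first at 15: fill all 30 — 80 left.
Display second at 14: only 80 left, fill 80.
Total = 27×30 + 25×100 + 18×50 + 15×30 + 14×80 = 5780.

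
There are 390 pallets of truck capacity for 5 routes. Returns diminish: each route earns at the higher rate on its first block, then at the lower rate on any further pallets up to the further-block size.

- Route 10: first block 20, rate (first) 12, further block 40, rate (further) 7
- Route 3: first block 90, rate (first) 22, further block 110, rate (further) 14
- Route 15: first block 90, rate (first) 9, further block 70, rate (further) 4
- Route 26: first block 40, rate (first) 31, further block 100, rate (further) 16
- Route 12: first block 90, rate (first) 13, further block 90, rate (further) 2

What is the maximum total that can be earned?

7010

Order all 10 blocks by rate: Route 26/tier1 31 > Route 3/tier1 22 > Route 26/tier2 16 > Route 3/tier2 14 > Route 12/tier1 13 > Route 10/tier1 12 > Route 15/tier1 9 > Route 10/tier2 7 > Route 15/tier2 4 > Route 12/tier2 2.
Fill Route 26 tier1 block (40 at 31) → 350 left.
Fill Route 3 tier1 block (90 at 22) → 260 left.
Route 26/tier2 (16): +100 → 160 left.
Route 3 tier2 at 14: fill all 110 → 50 left.
50 remain; put them into Route 12 tier1 at 13.
Total = 31×40 + 22×90 + 16×100 + 14×110 + 13×50 = 7010.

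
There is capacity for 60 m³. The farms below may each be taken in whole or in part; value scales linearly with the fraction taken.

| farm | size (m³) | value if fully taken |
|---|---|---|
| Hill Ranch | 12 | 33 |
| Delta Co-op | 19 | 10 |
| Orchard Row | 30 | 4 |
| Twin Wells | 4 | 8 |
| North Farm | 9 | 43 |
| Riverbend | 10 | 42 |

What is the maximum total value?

136.8

Best value per unit of size first: North Farm 43/9≈4.78, Riverbend 42/10≈4.2, Hill Ranch 33/12≈2.75, Twin Wells 8/4≈2, Delta Co-op 10/19≈0.526, Orchard Row 4/30≈0.133.
Take all of North Farm (9 m³, value 43) → 51 m³ left.
Riverbend: take in full, 10 m³ for value 42 → 41 left.
All 12 m³ of Hill Ranch fit (value 33) → 29 remain.
Take all of Twin Wells (4 m³, value 8) → 25 m³ left.
Take all of Delta Co-op (19 m³, value 10) → 6 m³ left.
Only 6 m³ remain; take 6/30 of Orchard Row for value 4×6/30 = 0.8.
Total value = 136.8.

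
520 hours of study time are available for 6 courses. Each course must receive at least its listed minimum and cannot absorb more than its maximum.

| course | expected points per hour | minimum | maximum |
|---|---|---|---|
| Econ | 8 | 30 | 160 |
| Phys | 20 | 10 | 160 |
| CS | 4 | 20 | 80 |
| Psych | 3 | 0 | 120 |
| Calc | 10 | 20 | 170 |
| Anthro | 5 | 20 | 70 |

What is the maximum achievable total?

6280

Meeting every minimum uses 30+10+20+0+20+20 = 100 hours, leaving 420.
Highest expected points per hour first: Phys 20 > Calc 10 > Econ 8 > Anthro 5 > CS 4 > Psych 3.
Phys takes 150 more to reach its cap of 160 — 270 left.
Give Calc 150 more to hit its cap of 170 — 120 left.
Econ: +120 (room for 130) → 150. Pool exhausted.
Total = 8×150 + 20×160 + 4×20 + 10×170 + 5×20 = 6280.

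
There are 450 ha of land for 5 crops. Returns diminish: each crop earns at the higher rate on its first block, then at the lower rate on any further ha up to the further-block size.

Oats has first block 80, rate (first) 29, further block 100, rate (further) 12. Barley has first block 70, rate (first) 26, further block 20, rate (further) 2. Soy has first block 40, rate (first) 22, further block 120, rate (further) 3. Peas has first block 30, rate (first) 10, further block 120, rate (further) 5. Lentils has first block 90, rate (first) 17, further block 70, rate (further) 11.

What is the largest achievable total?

Order all 10 blocks by rate: Oats/T1 29 > Barley/T1 26 > Soy/T1 22 > Lentils/T1 17 > Oats/T2 12 > Lentils/T2 11 > Peas/T1 10 > Peas/T2 5 > Soy/T2 3 > Barley/T2 2.
Oats T1 at 29: fill all 80 — 370 left.
Barley/T1 (26): +70 — 300 left.
Soy T1 at 22: fill all 40 — 260 left.
Fill Lentils T1 block (90 at 17) — 170 left.
Oats/T2 (12): +100 — 70 left.
Lentils T2 at 11: fill all 70 — 0 left.
Total = 29×80 + 26×70 + 22×40 + 17×90 + 12×100 + 11×70 = 8520.

8520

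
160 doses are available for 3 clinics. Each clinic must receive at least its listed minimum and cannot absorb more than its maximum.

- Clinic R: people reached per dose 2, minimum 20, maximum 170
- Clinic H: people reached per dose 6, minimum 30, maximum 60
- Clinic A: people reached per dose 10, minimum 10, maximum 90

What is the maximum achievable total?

1240

Meeting every minimum uses 20+30+10 = 60 doses, leaving 100.
Rank by people reached per dose: Clinic A 10 > Clinic H 6 > Clinic R 2.
Clinic A takes 80 more to reach its cap of 90 ; 20 left.
Only 20 left; Clinic H takes them to reach 50.
Total = 2×20 + 6×50 + 10×90 = 1240.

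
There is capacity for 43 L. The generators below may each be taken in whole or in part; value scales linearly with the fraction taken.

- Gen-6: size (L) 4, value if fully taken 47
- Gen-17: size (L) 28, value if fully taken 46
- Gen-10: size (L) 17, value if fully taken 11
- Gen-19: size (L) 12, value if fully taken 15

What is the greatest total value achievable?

Rank by value-to-size ratio: Gen-6 47/4≈11.8, Gen-17 46/28≈1.64, Gen-19 15/12≈1.25, Gen-10 11/17≈0.647.
All 4 L of Gen-6 fit (value 47) ; 39 remain.
Gen-17: take in full, 28 L for value 46 ; 11 left.
11 L left: a 11/12 share of Gen-19 gives 15×11/12 = 13.75.
Total value = 106.75.

106.75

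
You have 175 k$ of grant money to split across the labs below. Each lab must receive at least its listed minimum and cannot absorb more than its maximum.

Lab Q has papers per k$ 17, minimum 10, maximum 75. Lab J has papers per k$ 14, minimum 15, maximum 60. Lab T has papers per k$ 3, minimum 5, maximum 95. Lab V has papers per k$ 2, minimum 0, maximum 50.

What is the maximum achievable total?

Meeting every minimum uses 10+15+5+0 = 30 k$, leaving 145.
Highest papers per k$ first: Lab Q 17 > Lab J 14 > Lab T 3 > Lab V 2.
Lab Q: +65 to 75 (cap) ; 80 left.
Lab J: +45 to 60 (cap) ; 35 left.
Lab T: +35 (room for 90) → 40. Pool exhausted.
Total = 17×75 + 14×60 + 3×40 = 2235.

2235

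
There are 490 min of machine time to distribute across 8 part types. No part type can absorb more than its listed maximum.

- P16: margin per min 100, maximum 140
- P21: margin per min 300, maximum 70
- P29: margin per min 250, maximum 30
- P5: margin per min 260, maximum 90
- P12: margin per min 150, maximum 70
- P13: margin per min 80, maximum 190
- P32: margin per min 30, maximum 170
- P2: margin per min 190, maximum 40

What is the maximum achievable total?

88000

Rank by margin per min: P21 300 > P5 260 > P29 250 > P2 190 > P12 150 > P16 100 > P13 80 > P32 30.
P21 takes 70 to reach its cap of 70 → 420 left.
P5: +90 to 90 (cap) → 330 left.
P29: +30 to 30 (cap) → 300 left.
P2: +40 to 40 (cap) → 260 left.
P12 takes 70 to reach its cap of 70 → 190 left.
P16: +140 to 140 (cap) → 50 left.
P13: +50 (room for 190) → 50. Pool exhausted.
Total = 100×140 + 300×70 + 250×30 + 260×90 + 150×70 + 80×50 + 190×40 = 88000.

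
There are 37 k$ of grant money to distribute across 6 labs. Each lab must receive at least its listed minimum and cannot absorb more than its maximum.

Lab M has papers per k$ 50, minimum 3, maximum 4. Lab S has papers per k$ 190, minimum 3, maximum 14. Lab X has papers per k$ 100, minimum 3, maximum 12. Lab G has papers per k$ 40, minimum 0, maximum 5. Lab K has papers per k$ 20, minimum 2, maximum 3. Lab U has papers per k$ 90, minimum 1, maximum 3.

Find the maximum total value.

Meeting every minimum uses 3+3+3+0+2+1 = 12 k$, leaving 25.
Rank by papers per k$: Lab S 190 > Lab X 100 > Lab U 90 > Lab M 50 > Lab G 40 > Lab K 20.
Give Lab S 11 more to hit its cap of 14 → 14 left.
Lab X: +9 to 12 (cap) → 5 left.
Lab U: +2 to 3 (cap) → 3 left.
Lab M takes 1 more to reach its cap of 4 → 2 left.
Lab G: +2 (room for 5) → 2. Pool exhausted.
Total = 50×4 + 190×14 + 100×12 + 40×2 + 20×2 + 90×3 = 4450.

4450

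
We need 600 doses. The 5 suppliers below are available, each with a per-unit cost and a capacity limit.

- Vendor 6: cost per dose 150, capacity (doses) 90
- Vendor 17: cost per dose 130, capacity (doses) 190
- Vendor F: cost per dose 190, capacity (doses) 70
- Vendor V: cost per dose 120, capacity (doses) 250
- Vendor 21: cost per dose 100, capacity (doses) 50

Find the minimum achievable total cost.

77000

Use suppliers in increasing cost order.
Take 50 from Vendor 21 at 100 — need 550 more.
Take 250 from Vendor V at 120 — need 300 more.
Vendor 17 at 130: take all 190 doses — 110 still needed.
Vendor 6 at 150: take all 90 doses — 20 still needed.
Vendor F at 190: take 20 of its 70 — requirement met.
Cost = 50×100 + 250×120 + 190×130 + 90×150 + 20×190 = 77000.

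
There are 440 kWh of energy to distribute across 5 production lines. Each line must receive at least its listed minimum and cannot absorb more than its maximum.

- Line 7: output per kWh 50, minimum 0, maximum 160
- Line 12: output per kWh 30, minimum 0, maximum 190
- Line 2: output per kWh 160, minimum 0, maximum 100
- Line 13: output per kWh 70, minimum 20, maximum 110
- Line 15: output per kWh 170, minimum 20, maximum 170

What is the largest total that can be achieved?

55600

Meeting every minimum uses 0+0+0+20+20 = 40 kWh, leaving 400.
Rank by output per kWh: Line 15 170 > Line 2 160 > Line 13 70 > Line 7 50 > Line 12 30.
Line 15 takes 150 more to reach its cap of 170 → 250 left.
Line 2 takes 100 more to reach its cap of 100 → 150 left.
Give Line 13 90 more to hit its cap of 110 → 60 left.
Only 60 left; Line 7 takes them to reach 60.
Total = 50×60 + 160×100 + 70×110 + 170×170 = 55600.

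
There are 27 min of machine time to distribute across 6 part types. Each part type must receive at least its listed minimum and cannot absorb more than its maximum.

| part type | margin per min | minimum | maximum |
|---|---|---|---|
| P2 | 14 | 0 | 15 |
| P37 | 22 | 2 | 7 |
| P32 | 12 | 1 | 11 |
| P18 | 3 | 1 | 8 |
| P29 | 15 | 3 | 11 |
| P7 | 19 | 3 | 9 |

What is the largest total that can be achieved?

475

Meeting every minimum uses 0+2+1+1+3+3 = 10 min, leaving 17.
Highest margin per min first: P37 22 > P7 19 > P29 15 > P2 14 > P32 12 > P18 3.
P37 takes 5 more to reach its cap of 7 → 12 left.
Give P7 6 more to hit its cap of 9 → 6 left.
P29: +6 (room for 8) → 9. Pool exhausted.
Total = 22×7 + 12×1 + 3×1 + 15×9 + 19×9 = 475.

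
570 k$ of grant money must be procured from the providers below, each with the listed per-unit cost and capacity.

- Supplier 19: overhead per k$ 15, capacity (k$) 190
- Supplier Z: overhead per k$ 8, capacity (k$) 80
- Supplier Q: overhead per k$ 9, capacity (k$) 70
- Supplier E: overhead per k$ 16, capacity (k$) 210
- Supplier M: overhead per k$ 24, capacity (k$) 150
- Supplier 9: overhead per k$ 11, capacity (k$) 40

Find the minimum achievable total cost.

7600

Cheapest first:
Take 80 from Supplier Z at 8 → need 490 more.
Take 70 from Supplier Q at 9 → need 420 more.
Supplier 9 (11): use full 40 → 380 k$ to go.
Supplier 19 (15): use full 190 → 190 k$ to go.
Supplier E at 16: take 190 of its 210 → requirement met.
Supplier M: unused.
Cost = 80×8 + 70×9 + 40×11 + 190×15 + 190×16 = 7600.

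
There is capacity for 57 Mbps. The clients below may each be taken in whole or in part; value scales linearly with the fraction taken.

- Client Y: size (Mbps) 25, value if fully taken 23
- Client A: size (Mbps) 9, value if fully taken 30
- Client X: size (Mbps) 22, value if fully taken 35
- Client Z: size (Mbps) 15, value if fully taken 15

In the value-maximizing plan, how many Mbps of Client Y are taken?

Rank by value-to-size ratio: Client A 30/9≈3.33, Client X 35/22≈1.59, Client Z 15/15≈1, Client Y 23/25≈0.92.
Take all of Client A (9 Mbps, value 30) ; 48 Mbps left.
Client X: take in full, 22 Mbps for value 35 ; 26 left.
Client Z: take in full, 15 Mbps for value 15 ; 11 left.
Fill the last 11 Mbps with part of Client Y: 11/25 of it earns 10.12.

11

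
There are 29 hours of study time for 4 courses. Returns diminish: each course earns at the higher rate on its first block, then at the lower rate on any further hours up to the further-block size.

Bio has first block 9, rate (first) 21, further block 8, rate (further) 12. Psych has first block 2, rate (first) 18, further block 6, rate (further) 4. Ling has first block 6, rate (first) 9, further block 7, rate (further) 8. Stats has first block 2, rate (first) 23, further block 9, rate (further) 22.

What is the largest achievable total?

553

Rank every tier by rate: Stats/tier1 23 > Stats/tier2 22 > Bio/tier1 21 > Psych/tier1 18 > Bio/tier2 12 > Ling/tier1 9 > Ling/tier2 8 > Psych/tier2 4.
Stats/tier1 (23): +2 — 27 left.
Stats/tier2 (22): +9 — 18 left.
Bio/tier1 (21): +9 — 9 left.
Psych/tier1 (18): +2 — 7 left.
Bio/tier2: +7 of 8 at 12; pool empty.
Total = 23×2 + 22×9 + 21×9 + 18×2 + 12×7 = 553.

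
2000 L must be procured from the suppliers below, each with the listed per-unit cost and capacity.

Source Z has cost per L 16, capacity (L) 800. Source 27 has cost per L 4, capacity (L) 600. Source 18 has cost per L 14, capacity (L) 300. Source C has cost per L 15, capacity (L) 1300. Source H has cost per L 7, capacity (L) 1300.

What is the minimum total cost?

12900

Fill from the cheapest supplier first.
Take 600 from Source 27 at 4 → need 1400 more.
Source H at 7: take all 1300 L → 100 still needed.
Take 100 from Source 18 at 14 to finish.
Source C, Source Z: unused.
Cost = 600×4 + 1300×7 + 100×14 = 12900.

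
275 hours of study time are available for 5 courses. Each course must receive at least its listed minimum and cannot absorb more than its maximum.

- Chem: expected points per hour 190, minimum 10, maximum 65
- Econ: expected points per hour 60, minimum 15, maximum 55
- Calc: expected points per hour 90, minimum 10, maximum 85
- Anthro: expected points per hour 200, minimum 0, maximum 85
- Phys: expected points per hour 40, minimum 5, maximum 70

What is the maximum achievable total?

39300

Meeting every minimum uses 10+15+10+0+5 = 40 hours, leaving 235.
Highest expected points per hour first: Anthro 200 > Chem 190 > Calc 90 > Econ 60 > Phys 40.
Give Anthro 85 more to hit its cap of 85 ; 150 left.
Chem: +55 to 65 (cap) ; 95 left.
Calc: +75 to 85 (cap) ; 20 left.
Only 20 left; Econ takes them to reach 35.
Total = 190×65 + 60×35 + 90×85 + 200×85 + 40×5 = 39300.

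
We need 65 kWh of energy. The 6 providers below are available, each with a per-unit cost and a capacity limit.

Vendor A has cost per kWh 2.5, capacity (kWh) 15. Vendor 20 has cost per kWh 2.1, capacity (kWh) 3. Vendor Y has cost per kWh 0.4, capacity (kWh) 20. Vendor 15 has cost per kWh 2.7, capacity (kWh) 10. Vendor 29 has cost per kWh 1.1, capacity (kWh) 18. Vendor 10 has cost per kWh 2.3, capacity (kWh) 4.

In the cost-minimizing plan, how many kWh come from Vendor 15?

5

Cheapest first:
Vendor Y (0.4): use full 20 → 45 kWh to go.
Vendor 29 (1.1): use full 18 → 27 kWh to go.
Vendor 20 at 2.1: take all 3 kWh → 24 still needed.
Vendor 10 (2.3): use full 4 → 20 kWh to go.
Vendor A (2.5): use full 15 → 5 kWh to go.
Vendor 15 at 2.7: take 5 of its 10 → requirement met.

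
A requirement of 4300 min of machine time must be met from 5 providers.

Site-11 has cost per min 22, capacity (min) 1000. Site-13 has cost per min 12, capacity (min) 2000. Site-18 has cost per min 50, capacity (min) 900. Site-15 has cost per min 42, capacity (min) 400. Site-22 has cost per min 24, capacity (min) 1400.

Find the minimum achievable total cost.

77200

Cheapest first:
Site-13 at 12: take all 2000 min → 2300 still needed.
Site-11 at 22: take all 1000 min → 1300 still needed.
Site-22 (24): take the remaining 1300 → done.
Site-15, Site-18: unused.
Cost = 2000×12 + 1000×22 + 1300×24 = 77200.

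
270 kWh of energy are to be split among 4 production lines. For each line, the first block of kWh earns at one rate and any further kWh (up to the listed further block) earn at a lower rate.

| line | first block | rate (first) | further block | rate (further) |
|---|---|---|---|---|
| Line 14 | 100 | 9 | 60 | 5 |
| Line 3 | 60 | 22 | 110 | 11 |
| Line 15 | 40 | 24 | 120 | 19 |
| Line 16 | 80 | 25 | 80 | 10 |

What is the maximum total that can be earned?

Rank every tier by rate: Line 16/first 25 > Line 15/first 24 > Line 3/first 22 > Line 15/second 19 > Line 3/second 11 > Line 16/second 10 > Line 14/first 9 > Line 14/second 5.
Fill Line 16 first block (80 at 25) ; 190 left.
Fill Line 15 first block (40 at 24) ; 150 left.
Line 3/first (22): +60 ; 90 left.
90 remain; put them into Line 15 second at 19.
Total = 25×80 + 24×40 + 22×60 + 19×90 = 5990.

5990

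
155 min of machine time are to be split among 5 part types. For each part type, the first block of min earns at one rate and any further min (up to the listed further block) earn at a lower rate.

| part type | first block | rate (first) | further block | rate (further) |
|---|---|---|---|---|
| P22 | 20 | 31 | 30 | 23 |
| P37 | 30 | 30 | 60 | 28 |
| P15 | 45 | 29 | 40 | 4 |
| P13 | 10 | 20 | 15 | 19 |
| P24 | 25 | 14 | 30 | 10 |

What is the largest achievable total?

4505

Rank every tier by rate: P22/T1 31 > P37/T1 30 > P15/T1 29 > P37/T2 28 > P22/T2 23 > P13/T1 20 > P13/T2 19 > P24/T1 14 > P24/T2 10 > P15/T2 4.
P22/T1 (31): +20 — 135 left.
P37 T1 at 30: fill all 30 — 105 left.
Fill P15 T1 block (45 at 29) — 60 left.
P37 T2 at 28: fill all 60 — 0 left.
Total = 31×20 + 30×30 + 29×45 + 28×60 = 4505.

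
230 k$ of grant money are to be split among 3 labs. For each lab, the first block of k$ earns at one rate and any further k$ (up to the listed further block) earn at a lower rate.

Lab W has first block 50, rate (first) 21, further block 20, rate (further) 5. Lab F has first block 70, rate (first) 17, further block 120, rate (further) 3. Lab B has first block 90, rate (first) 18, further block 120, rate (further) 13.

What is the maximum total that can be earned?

4120

Treat each block as its own option and order by rate: Lab W/tier1 21 > Lab B/tier1 18 > Lab F/tier1 17 > Lab B/tier2 13 > Lab W/tier2 5 > Lab F/tier2 3.
Fill Lab W tier1 block (50 at 21) — 180 left.
Lab B tier1 at 18: fill all 90 — 90 left.
Fill Lab F tier1 block (70 at 17) — 20 left.
Lab B tier2 at 13: only 20 left, fill 20.
Total = 21×50 + 18×90 + 17×70 + 13×20 = 4120.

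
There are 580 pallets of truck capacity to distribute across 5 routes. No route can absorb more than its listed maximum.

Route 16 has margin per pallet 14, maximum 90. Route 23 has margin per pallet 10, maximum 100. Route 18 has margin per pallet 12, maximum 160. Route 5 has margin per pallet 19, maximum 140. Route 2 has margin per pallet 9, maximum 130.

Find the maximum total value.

7650

Highest margin per pallet first: Route 5 19 > Route 16 14 > Route 18 12 > Route 23 10 > Route 2 9.
Route 5 takes 140 to reach its cap of 140 → 440 left.
Route 16 takes 90 to reach its cap of 90 → 350 left.
Give Route 18 160 to hit its cap of 160 → 190 left.
Give Route 23 100 to hit its cap of 100 → 90 left.
Only 90 left; Route 2 takes them to reach 90.
Total = 14×90 + 10×100 + 12×160 + 19×140 + 9×90 = 7650.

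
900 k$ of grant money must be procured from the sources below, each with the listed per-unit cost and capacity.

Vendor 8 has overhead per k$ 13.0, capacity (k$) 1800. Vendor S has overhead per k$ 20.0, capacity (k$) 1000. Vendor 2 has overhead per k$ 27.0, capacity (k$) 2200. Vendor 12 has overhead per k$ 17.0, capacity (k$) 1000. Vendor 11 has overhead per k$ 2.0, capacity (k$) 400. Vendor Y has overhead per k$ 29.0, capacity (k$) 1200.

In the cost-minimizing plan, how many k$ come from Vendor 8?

500

Use sources in increasing cost order.
Vendor 11 (2.0): use full 400 ; 500 k$ to go.
Take 500 from Vendor 8 at 13.0 to finish.
Vendor 12, Vendor S, Vendor 2, Vendor Y: unused.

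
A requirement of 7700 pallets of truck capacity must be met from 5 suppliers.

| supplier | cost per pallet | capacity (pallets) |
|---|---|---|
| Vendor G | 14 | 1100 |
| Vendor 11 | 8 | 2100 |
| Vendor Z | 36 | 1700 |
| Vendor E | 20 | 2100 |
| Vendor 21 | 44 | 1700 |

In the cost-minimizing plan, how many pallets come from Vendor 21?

700

Use suppliers in increasing cost order.
Take 2100 from Vendor 11 at 8 → need 5600 more.
Take 1100 from Vendor G at 14 → need 4500 more.
Vendor E (20): use full 2100 → 2400 pallets to go.
Vendor Z at 36: take all 1700 pallets → 700 still needed.
Vendor 21 (44): take the remaining 700 → done.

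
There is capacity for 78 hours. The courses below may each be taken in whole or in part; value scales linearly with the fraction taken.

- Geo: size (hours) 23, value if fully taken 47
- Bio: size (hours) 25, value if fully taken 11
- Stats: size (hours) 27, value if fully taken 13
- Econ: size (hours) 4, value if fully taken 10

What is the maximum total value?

Rank by value-to-size ratio: Econ 10/4≈2.5, Geo 47/23≈2.04, Stats 13/27≈0.481, Bio 11/25≈0.44.
All 4 hours of Econ fit (value 10) — 74 remain.
Geo: take in full, 23 hours for value 47 — 51 left.
Stats: take in full, 27 hours for value 13 — 24 left.
24 hours left: a 24/25 share of Bio gives 11×24/25 = 10.56.
Total value = 80.56.

80.56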